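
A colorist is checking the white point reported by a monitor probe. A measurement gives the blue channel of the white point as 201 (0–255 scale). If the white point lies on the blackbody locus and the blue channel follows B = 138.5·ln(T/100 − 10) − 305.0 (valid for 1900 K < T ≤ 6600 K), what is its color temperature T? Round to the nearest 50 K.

ln(t − 10) = (201 + 305.0) / 138.5 = 3.6534.
t − 10 = e^3.6534 = 38.607, so t = 48.607.
T = 100·t = 4861 K → 4850 K to the nearest 50 K.

4850 K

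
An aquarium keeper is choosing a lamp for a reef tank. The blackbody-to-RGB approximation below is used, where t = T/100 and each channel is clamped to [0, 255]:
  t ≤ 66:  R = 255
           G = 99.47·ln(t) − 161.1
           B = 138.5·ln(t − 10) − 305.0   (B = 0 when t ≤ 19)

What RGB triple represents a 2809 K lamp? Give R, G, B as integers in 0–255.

R=255, G=171, B=96

t = 2809/100 = 28.09; the t ≤ 66 branch applies.
R = 255 by definition for t ≤ 66.
G = 99.47·ln 28.09 − 161.1 = 99.47·3.3354 − 161.1 = 170.674.
B = 138.5·ln(28.09 − 10) − 305.0 = 138.5·ln 18.09 − 305.0 = 138.5·2.8954 − 305.0 = 96.007.
Rounded: (255, 171, 96).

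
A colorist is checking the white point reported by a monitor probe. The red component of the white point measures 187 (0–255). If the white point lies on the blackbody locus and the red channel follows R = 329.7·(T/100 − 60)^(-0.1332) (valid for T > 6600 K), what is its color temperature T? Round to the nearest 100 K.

13100 K

(t − 60)^(-0.1332) = 187/329.7 = 0.56718.
t − 60 = 0.56718^(1/-0.1332) = 0.56718^(-7.508) = 70.620, so t = 130.620.
T = 100·t = 13062 K → 13100 K to the nearest 100 K.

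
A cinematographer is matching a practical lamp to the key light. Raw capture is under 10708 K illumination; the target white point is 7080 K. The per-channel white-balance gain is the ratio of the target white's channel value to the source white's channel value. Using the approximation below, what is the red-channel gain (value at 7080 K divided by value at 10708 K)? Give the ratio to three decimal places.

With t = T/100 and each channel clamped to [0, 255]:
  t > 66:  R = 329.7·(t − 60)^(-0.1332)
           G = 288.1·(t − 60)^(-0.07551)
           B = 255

1.217

At 10708 K (t = 107.08):
  R = 329.7·(107.08 − 60)^(-0.1332) = 329.7·47.08^(-0.1332) = 329.7·0.59866 = 197.377.
At 7080 K (t = 70.8):
  R = 329.7·(70.8 − 60)^(-0.1332) = 329.7·10.8^(-0.1332) = 329.7·0.72836 = 240.141.
Gain = 240.141 / 197.377 = 1.2167 → 1.217.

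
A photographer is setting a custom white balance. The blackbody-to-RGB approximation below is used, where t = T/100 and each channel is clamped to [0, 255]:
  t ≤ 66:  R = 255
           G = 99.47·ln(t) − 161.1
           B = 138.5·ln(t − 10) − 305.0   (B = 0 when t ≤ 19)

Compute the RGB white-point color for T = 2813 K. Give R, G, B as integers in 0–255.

t = 2813/100 = 28.13; the t ≤ 66 branch applies.
R = 255 by definition for t ≤ 66.
G = 99.47·ln 28.13 − 161.1 = 99.47·3.3368 − 161.1 = 170.815.
B = 138.5·ln(28.13 − 10) − 305.0 = 138.5·ln 18.13 − 305.0 = 138.5·2.8976 − 305.0 = 96.313.
Rounded: (255, 171, 96).

R=255, G=171, B=96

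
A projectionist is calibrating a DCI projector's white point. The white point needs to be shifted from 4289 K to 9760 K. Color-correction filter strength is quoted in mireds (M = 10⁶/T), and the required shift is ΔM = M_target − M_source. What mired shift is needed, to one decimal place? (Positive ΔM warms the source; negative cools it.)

M_source = 10⁶/4289 = 233.155; M_target = 10⁶/9760 = 102.459.
ΔM = 102.459 − 233.155 = -130.696 → -130.7 mireds, a cooling shift.

-130.7 mireds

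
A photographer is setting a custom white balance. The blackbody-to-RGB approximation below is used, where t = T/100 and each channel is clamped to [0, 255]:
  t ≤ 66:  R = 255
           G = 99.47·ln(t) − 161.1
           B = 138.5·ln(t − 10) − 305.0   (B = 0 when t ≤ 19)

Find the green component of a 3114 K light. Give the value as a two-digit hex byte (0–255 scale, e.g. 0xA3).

t = 3114/100 = 31.14; the t ≤ 66 branch applies.
G = 99.47·ln 31.14 − 161.1 = 99.47·3.4385 − 161.1 = 180.927.
Rounded: 181; in hex, 0xB5.

0xB5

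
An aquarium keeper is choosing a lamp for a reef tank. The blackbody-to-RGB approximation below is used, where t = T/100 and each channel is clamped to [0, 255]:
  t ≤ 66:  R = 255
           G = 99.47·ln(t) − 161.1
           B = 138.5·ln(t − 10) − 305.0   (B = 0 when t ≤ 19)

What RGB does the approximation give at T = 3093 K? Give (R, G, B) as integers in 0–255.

t = 3093/100 = 30.93; the t ≤ 66 branch applies.
R = 255 by definition for t ≤ 66.
G = 99.47·ln 30.93 − 161.1 = 99.47·3.4317 − 161.1 = 180.254.
B = 138.5·ln(30.93 − 10) − 305.0 = 138.5·ln 20.93 − 305.0 = 138.5·3.0412 − 305.0 = 116.204.
Rounded: (255, 180, 116).

(255, 180, 116)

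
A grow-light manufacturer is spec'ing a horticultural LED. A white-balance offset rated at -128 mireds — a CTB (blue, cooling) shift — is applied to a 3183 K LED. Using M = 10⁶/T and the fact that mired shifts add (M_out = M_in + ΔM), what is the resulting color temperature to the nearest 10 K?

M_in = 10⁶/3183 = 314.17 mireds.
M_out = 314.17 + (-128) = 186.17 mireds.
T_out = 10⁶/186.17 = 5371.5 K → 5370 K.

5370 K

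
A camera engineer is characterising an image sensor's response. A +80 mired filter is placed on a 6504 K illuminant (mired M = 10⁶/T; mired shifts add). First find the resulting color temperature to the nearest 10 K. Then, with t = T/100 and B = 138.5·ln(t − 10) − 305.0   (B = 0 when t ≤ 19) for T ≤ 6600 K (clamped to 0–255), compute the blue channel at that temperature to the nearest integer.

M_in = 10⁶/6504 = 153.75; M_out = 153.75 + (+80) = 233.75.
T_out = 10⁶/233.75 = 4278.0 K → 4280 K; t = 42.8.
B = 138.5·ln(42.8 − 10) − 305.0 = 138.5·ln 32.8 − 305.0 = 138.5·3.4904 − 305.0 = 178.424.
Rounded: 178.

178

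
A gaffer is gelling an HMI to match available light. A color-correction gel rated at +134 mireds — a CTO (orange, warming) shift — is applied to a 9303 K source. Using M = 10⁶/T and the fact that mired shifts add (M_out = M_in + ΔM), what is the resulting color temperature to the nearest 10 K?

M_in = 10⁶/9303 = 107.49 mireds.
M_out = 107.49 + (+134) = 241.49 mireds.
T_out = 10⁶/241.49 = 4140.9 K → 4140 K.

4140 K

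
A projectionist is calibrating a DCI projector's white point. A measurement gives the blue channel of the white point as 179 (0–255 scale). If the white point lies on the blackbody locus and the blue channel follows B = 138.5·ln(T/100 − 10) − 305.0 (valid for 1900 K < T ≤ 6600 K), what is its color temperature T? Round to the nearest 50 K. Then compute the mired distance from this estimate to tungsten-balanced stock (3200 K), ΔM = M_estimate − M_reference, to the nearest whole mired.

ln(t − 10) = (179 + 305.0) / 138.5 = 3.4946.
t − 10 = e^3.4946 = 32.937, so t = 42.937.
T = 100·t = 4294 K → 4300 K to the nearest 50 K.
M_estimate = 10⁶/4300 = 232.56; M_reference = 10⁶/3200 = 312.50.
ΔM = 232.56 − 312.50 = -79.94 → -80 mireds.

-80 mireds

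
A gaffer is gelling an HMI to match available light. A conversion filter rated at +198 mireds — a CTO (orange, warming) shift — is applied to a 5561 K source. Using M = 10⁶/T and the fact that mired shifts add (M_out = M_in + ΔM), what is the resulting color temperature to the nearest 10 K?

M_in = 10⁶/5561 = 179.82 mireds.
M_out = 179.82 + (+198) = 377.82 mireds.
T_out = 10⁶/377.82 = 2646.7 K → 2650 K.

2650 K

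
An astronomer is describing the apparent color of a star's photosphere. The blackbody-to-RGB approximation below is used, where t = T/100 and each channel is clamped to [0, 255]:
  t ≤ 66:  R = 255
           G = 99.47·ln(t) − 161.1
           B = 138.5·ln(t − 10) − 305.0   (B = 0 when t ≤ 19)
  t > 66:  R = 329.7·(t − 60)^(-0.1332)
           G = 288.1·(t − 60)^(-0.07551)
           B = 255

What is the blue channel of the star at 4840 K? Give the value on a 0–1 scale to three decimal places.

t = 4840/100 = 48.4; the t ≤ 66 branch applies.
B = 138.5·ln(48.4 − 10) − 305.0 = 138.5·ln 38.4 − 305.0 = 138.5·3.6481 − 305.0 = 200.256.
On a 0–1 scale: 200.256/255 = 0.7853 → 0.785.

0.785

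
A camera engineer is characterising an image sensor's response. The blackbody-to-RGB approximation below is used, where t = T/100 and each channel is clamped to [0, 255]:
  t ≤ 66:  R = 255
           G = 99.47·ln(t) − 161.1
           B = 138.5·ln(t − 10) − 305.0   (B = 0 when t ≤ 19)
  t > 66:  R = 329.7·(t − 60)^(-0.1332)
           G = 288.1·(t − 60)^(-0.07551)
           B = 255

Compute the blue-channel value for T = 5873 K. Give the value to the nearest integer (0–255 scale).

t = 5873/100 = 58.73; the t ≤ 66 branch applies.
B = 138.5·ln(58.73 − 10) − 305.0 = 138.5·ln 48.73 − 305.0 = 138.5·3.8863 − 305.0 = 233.252.
Rounded: 233.

233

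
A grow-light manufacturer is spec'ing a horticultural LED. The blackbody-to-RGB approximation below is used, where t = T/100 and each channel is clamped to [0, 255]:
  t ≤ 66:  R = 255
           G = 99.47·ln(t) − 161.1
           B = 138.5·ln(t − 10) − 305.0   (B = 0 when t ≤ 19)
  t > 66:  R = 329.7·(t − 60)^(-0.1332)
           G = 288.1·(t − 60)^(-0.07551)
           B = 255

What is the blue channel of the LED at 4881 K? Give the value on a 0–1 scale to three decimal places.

0.791

t = 4881/100 = 48.81; the t ≤ 66 branch applies.
B = 138.5·ln(48.81 − 10) − 305.0 = 138.5·ln 38.81 − 305.0 = 138.5·3.6587 − 305.0 = 201.727.
On a 0–1 scale: 201.727/255 = 0.7911 → 0.791.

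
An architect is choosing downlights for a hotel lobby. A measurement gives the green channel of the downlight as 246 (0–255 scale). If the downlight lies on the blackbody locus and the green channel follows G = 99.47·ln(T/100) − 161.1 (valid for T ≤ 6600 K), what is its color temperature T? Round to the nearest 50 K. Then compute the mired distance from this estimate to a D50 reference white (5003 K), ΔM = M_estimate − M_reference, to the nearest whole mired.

-33 mireds

ln t = (246 + 161.1) / 99.47 = 4.0927.
t = e^4.0927 = 59.901.
T = 100·t = 5990 K → 6000 K to the nearest 50 K.
M_estimate = 10⁶/6000 = 166.67; M_reference = 10⁶/5003 = 199.88.
ΔM = 166.67 − 199.88 = -33.21 → -33 mireds.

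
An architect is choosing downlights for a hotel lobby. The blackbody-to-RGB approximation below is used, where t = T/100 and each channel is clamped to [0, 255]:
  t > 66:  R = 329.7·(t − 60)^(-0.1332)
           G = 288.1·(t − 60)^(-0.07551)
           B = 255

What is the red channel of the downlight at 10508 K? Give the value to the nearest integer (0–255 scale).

t = 10508/100 = 105.08; the t > 66 branch applies.
R = 329.7·(105.08 − 60)^(-0.1332) = 329.7·45.08^(-0.1332) = 329.7·0.60213 = 198.522.
Rounded: 199.

199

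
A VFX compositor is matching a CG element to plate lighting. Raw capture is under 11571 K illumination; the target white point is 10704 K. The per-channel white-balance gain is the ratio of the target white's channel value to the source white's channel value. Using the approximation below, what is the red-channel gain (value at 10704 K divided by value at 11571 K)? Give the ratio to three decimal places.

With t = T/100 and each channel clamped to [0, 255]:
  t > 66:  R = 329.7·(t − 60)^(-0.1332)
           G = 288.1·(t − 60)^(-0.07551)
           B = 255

1.023

At 11571 K (t = 115.71):
  R = 329.7·(115.71 − 60)^(-0.1332) = 329.7·55.71^(-0.1332) = 329.7·0.58539 = 193.001.
At 10704 K (t = 107.04):
  R = 329.7·(107.04 − 60)^(-0.1332) = 329.7·47.04^(-0.1332) = 329.7·0.59872 = 197.400.
Gain = 197.400 / 193.001 = 1.0228 → 1.023.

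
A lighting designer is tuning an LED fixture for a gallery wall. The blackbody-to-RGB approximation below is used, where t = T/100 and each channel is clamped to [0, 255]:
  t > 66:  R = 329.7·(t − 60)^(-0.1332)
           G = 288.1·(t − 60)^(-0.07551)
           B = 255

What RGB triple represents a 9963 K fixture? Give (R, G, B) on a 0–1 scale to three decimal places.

(0.792, 0.856, 1.000)

t = 9963/100 = 99.63; the t > 66 branch applies.
R = 329.7·(99.63 − 60)^(-0.1332) = 329.7·39.63^(-0.1332) = 329.7·0.61255 = 201.959.
G = 288.1·(99.63 − 60)^(-0.07551) = 288.1·39.63^(-0.07551) = 288.1·0.75741 = 218.211.
B = 255 by definition for t > 66.
Dividing each by 255: (0.7920, 0.8557, 1.0000) → (0.792, 0.856, 1.000).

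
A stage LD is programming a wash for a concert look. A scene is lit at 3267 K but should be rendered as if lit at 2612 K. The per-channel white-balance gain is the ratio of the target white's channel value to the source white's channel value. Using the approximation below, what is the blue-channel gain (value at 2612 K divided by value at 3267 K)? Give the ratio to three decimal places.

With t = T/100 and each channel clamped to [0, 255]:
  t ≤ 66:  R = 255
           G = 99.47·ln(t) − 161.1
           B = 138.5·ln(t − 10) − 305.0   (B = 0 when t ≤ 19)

0.629

At 3267 K (t = 32.67):
  B = 138.5·ln(32.67 − 10) − 305.0 = 138.5·ln 22.67 − 305.0 = 138.5·3.1210 − 305.0 = 127.264.
At 2612 K (t = 26.12):
  B = 138.5·ln(26.12 − 10) − 305.0 = 138.5·ln 16.12 − 305.0 = 138.5·2.7801 − 305.0 = 80.038.
Gain = 80.038 / 127.264 = 0.6289 → 0.629.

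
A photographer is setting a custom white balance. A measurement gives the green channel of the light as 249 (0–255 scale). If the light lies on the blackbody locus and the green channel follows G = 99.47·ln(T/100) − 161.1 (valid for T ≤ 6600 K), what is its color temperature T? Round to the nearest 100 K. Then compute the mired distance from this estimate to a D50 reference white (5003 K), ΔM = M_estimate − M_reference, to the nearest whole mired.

-39 mireds

ln t = (249 + 161.1) / 99.47 = 4.1229.
t = e^4.1229 = 61.735.
T = 100·t = 6174 K → 6200 K to the nearest 100 K.
M_estimate = 10⁶/6200 = 161.29; M_reference = 10⁶/5003 = 199.88.
ΔM = 161.29 − 199.88 = -38.59 → -39 mireds.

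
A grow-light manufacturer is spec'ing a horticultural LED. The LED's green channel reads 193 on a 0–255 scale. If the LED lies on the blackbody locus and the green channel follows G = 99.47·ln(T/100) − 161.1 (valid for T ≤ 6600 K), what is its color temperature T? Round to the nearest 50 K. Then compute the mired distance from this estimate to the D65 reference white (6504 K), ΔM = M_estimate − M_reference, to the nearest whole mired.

+132 mireds

ln t = (193 + 161.1) / 99.47 = 3.5599.
t = e^3.5599 = 35.159.
T = 100·t = 3516 K → 3500 K to the nearest 50 K.
M_estimate = 10⁶/3500 = 285.71; M_reference = 10⁶/6504 = 153.75.
ΔM = 285.71 − 153.75 = 131.96 → +132 mireds.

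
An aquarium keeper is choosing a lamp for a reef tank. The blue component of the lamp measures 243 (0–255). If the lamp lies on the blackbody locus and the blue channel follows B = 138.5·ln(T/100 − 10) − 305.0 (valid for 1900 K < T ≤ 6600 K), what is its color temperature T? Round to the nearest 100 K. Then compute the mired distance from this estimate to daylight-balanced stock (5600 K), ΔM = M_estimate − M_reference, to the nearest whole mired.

-17 mireds

ln(t − 10) = (243 + 305.0) / 138.5 = 3.9567.
t − 10 = e^3.9567 = 52.283, so t = 62.283.
T = 100·t = 6228 K → 6200 K to the nearest 100 K.
M_estimate = 10⁶/6200 = 161.29; M_reference = 10⁶/5600 = 178.57.
ΔM = 161.29 − 178.57 = -17.28 → -17 mireds.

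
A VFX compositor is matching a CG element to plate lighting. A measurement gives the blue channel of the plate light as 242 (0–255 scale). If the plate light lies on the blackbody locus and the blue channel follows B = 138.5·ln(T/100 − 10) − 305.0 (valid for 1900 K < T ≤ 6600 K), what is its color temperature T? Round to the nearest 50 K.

ln(t − 10) = (242 + 305.0) / 138.5 = 3.9495.
t − 10 = e^3.9495 = 51.907, so t = 61.907.
T = 100·t = 6191 K → 6200 K to the nearest 50 K.

6200 K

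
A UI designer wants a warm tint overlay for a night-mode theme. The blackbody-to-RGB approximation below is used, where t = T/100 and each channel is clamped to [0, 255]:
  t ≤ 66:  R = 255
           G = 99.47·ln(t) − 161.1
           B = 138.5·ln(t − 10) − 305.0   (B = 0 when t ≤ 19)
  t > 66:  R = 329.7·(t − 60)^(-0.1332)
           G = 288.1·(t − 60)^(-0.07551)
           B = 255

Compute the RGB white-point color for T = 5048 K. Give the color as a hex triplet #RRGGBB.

t = 5048/100 = 50.48; the t ≤ 66 branch applies.
R = 255 by definition for t ≤ 66.
G = 99.47·ln 50.48 − 161.1 = 99.47·3.9216 − 161.1 = 228.979.
B = 138.5·ln(50.48 − 10) − 305.0 = 138.5·ln 40.48 − 305.0 = 138.5·3.7008 − 305.0 = 207.562.
Rounded: (255, 229, 208).
In hex: #FFE5D0.

#FFE5D0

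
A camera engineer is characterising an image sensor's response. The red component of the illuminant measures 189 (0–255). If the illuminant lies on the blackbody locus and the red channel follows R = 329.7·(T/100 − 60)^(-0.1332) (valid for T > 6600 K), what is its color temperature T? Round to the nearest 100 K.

(t − 60)^(-0.1332) = 189/329.7 = 0.57325.
t − 60 = 0.57325^(1/-0.1332) = 0.57325^(-7.508) = 65.199, so t = 125.199.
T = 100·t = 12520 K → 12500 K to the nearest 100 K.

12500 K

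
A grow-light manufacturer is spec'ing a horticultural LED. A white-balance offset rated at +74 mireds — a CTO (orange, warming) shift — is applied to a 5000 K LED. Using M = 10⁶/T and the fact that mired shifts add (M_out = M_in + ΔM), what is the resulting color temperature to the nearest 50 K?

M_in = 10⁶/5000 = 200.00 mireds.
M_out = 200.00 + (+74) = 274.00 mireds.
T_out = 10⁶/274.00 = 3649.6 K → 3650 K.

3650 K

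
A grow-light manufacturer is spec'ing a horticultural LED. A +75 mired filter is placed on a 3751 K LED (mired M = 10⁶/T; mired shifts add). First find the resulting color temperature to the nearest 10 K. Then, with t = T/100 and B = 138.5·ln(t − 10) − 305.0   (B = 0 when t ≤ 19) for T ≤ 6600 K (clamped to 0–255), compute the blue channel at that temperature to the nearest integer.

105

M_in = 10⁶/3751 = 266.60; M_out = 266.60 + (+75) = 341.60.
T_out = 10⁶/341.60 = 2927.4 K → 2930 K; t = 29.3.
B = 138.5·ln(29.3 − 10) − 305.0 = 138.5·ln 19.3 − 305.0 = 138.5·2.9601 − 305.0 = 104.975.
Rounded: 105.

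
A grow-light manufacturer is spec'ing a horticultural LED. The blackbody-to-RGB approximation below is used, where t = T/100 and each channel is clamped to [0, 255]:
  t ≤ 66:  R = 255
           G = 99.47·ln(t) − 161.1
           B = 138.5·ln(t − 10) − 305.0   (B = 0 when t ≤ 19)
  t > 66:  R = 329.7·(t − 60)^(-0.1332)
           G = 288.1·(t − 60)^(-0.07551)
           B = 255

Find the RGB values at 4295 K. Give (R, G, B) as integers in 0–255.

t = 4295/100 = 42.95; the t ≤ 66 branch applies.
R = 255 by definition for t ≤ 66.
G = 99.47·ln 42.95 − 161.1 = 99.47·3.7600 − 161.1 = 212.911.
B = 138.5·ln(42.95 − 10) − 305.0 = 138.5·ln 32.95 − 305.0 = 138.5·3.4950 − 305.0 = 179.056.
Rounded: (255, 213, 179).

(255, 213, 179)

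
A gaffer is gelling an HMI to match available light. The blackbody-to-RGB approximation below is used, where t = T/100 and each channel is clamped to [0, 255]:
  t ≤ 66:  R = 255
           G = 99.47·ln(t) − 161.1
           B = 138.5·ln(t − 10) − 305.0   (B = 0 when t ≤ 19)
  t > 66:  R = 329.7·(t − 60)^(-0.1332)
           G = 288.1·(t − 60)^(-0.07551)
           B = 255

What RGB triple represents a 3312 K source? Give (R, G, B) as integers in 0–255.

t = 3312/100 = 33.12; the t ≤ 66 branch applies.
R = 255 by definition for t ≤ 66.
G = 99.47·ln 33.12 − 161.1 = 99.47·3.5001 − 161.1 = 187.059.
B = 138.5·ln(33.12 − 10) − 305.0 = 138.5·ln 23.12 − 305.0 = 138.5·3.1407 − 305.0 = 129.987.
Rounded: (255, 187, 130).

(255, 187, 130)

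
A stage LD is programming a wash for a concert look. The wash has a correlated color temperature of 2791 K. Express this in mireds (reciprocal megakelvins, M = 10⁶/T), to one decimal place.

M = 10⁶ / 2791 = 358.295 → 358.3 mireds.

358.3 mireds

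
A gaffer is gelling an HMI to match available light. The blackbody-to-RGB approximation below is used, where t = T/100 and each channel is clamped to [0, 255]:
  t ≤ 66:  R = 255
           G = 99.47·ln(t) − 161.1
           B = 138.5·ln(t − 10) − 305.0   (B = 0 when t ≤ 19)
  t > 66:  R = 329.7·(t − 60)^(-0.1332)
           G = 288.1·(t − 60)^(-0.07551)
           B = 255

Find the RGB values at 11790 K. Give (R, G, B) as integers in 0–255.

t = 11790/100 = 117.9; the t > 66 branch applies.
R = 329.7·(117.9 − 60)^(-0.1332) = 329.7·57.9^(-0.1332) = 329.7·0.58239 = 192.013.
G = 288.1·(117.9 − 60)^(-0.07551) = 288.1·57.9^(-0.07551) = 288.1·0.73604 = 212.053.
B = 255 by definition for t > 66.
Rounded: (192, 212, 255).

(192, 212, 255)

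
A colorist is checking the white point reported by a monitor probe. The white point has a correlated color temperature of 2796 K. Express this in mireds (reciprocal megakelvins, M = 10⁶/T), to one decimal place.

357.7 mireds

M = 10⁶ / 2796 = 357.654 → 357.7 mireds.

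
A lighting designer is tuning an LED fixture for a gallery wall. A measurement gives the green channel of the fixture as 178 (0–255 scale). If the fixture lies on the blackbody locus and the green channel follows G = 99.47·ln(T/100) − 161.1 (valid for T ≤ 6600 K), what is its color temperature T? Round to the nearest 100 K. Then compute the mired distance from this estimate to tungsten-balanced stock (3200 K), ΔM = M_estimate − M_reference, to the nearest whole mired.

ln t = (178 + 161.1) / 99.47 = 3.4091.
t = e^3.4091 = 30.237.
T = 100·t = 3024 K → 3000 K to the nearest 100 K.
M_estimate = 10⁶/3000 = 333.33; M_reference = 10⁶/3200 = 312.50.
ΔM = 333.33 − 312.50 = 20.83 → +21 mireds.

+21 mireds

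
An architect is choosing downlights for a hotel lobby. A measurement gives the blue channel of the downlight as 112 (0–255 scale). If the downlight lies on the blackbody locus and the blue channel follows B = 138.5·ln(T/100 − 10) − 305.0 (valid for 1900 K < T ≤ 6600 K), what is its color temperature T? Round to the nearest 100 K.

ln(t − 10) = (112 + 305.0) / 138.5 = 3.0108.
t − 10 = e^3.0108 = 20.304, so t = 30.304.
T = 100·t = 3030 K → 3000 K to the nearest 100 K.

3000 K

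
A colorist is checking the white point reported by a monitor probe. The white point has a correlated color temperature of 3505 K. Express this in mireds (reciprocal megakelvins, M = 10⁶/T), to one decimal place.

285.3 mireds

M = 10⁶ / 3505 = 285.307 → 285.3 mireds.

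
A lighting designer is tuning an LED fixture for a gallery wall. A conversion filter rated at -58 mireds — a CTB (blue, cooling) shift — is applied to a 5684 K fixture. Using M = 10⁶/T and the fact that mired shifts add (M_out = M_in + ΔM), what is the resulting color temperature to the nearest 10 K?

8480 K

M_in = 10⁶/5684 = 175.93 mireds.
M_out = 175.93 + (-58) = 117.93 mireds.
T_out = 10⁶/117.93 = 8479.4 K → 8480 K.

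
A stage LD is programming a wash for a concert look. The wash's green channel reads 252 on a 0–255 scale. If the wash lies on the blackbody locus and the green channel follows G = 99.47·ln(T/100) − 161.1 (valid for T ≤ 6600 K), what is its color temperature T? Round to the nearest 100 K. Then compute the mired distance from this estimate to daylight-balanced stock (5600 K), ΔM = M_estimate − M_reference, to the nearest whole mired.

ln t = (252 + 161.1) / 99.47 = 4.1530.
t = e^4.1530 = 63.625.
T = 100·t = 6363 K → 6400 K to the nearest 100 K.
M_estimate = 10⁶/6400 = 156.25; M_reference = 10⁶/5600 = 178.57.
ΔM = 156.25 − 178.57 = -22.32 → -22 mireds.

-22 mireds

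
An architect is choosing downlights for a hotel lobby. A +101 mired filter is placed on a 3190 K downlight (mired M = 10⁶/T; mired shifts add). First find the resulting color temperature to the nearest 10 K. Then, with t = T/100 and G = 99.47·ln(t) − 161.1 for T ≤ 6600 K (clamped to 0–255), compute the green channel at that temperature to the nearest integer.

M_in = 10⁶/3190 = 313.48; M_out = 313.48 + (+101) = 414.48.
T_out = 10⁶/414.48 = 2412.7 K → 2410 K; t = 24.1.
G = 99.47·ln 24.1 − 161.1 = 99.47·3.1822 − 161.1 = 155.435.
Rounded: 155.

155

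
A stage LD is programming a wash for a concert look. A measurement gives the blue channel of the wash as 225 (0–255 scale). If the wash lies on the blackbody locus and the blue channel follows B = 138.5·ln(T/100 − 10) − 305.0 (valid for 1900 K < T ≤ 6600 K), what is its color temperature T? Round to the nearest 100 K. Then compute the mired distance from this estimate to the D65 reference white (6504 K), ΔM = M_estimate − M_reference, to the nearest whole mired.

+25 mireds

ln(t − 10) = (225 + 305.0) / 138.5 = 3.8267.
t − 10 = e^3.8267 = 45.911, so t = 55.911.
T = 100·t = 5591 K → 5600 K to the nearest 100 K.
M_estimate = 10⁶/5600 = 178.57; M_reference = 10⁶/6504 = 153.75.
ΔM = 178.57 − 153.75 = 24.82 → +25 mireds.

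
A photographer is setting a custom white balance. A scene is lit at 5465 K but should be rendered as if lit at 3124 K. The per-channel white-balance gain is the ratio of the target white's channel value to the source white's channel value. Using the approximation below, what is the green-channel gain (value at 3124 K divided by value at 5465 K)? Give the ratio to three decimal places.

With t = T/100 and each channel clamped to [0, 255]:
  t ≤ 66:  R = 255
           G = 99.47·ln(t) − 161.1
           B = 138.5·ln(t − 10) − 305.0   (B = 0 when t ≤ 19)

0.765

At 5465 K (t = 54.65):
  G = 99.47·ln 54.65 − 161.1 = 99.47·4.0009 − 161.1 = 236.874.
At 3124 K (t = 31.24):
  G = 99.47·ln 31.24 − 161.1 = 99.47·3.4417 − 161.1 = 181.246.
Gain = 181.246 / 236.874 = 0.7652 → 0.765.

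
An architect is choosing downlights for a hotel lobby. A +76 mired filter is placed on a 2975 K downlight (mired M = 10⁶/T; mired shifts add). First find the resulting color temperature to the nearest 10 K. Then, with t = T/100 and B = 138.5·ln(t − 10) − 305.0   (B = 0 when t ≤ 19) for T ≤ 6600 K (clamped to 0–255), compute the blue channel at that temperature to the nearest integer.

M_in = 10⁶/2975 = 336.13; M_out = 336.13 + (+76) = 412.13.
T_out = 10⁶/412.13 = 2426.4 K → 2430 K; t = 24.3.
B = 138.5·ln(24.3 − 10) − 305.0 = 138.5·ln 14.3 − 305.0 = 138.5·2.6603 − 305.0 = 63.446.
Rounded: 63.

63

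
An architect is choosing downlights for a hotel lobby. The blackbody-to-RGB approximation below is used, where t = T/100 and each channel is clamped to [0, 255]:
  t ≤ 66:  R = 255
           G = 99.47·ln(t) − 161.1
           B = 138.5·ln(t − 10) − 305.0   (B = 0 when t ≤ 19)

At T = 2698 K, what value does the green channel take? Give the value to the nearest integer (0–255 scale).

167

t = 2698/100 = 26.98; the t ≤ 66 branch applies.
G = 99.47·ln 26.98 − 161.1 = 99.47·3.2951 − 161.1 = 166.663.
Rounded: 167.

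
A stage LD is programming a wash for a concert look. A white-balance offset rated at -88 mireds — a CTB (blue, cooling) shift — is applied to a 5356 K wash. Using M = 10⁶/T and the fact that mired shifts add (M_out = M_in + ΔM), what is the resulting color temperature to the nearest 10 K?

10130 K

M_in = 10⁶/5356 = 186.71 mireds.
M_out = 186.71 + (-88) = 98.71 mireds.
T_out = 10⁶/98.71 = 10131.0 K → 10130 K.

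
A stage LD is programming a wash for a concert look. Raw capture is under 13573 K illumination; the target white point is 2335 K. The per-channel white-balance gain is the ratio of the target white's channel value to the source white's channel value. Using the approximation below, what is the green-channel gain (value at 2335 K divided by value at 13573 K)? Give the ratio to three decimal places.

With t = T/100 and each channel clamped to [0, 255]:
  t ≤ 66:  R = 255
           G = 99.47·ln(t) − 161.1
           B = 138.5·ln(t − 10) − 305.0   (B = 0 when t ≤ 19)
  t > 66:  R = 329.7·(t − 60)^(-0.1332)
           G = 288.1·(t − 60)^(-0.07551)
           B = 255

At 13573 K (t = 135.73):
  G = 288.1·(135.73 − 60)^(-0.07551) = 288.1·75.73^(-0.07551) = 288.1·0.72127 = 207.797.
At 2335 K (t = 23.35):
  G = 99.47·ln 23.35 − 161.1 = 99.47·3.1506 − 161.1 = 152.290.
Gain = 152.290 / 207.797 = 0.7329 → 0.733.

0.733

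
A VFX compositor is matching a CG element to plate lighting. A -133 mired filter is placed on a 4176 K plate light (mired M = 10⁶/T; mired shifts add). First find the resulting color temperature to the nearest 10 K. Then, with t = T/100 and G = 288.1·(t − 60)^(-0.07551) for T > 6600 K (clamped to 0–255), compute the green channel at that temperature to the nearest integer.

M_in = 10⁶/4176 = 239.46; M_out = 239.46 + (-133) = 106.46.
T_out = 10⁶/106.46 = 9392.9 K → 9390 K; t = 93.9.
G = 288.1·(93.9 − 60)^(-0.07551) = 288.1·33.9^(-0.07551) = 288.1·0.76640 = 220.799.
Rounded: 221.

221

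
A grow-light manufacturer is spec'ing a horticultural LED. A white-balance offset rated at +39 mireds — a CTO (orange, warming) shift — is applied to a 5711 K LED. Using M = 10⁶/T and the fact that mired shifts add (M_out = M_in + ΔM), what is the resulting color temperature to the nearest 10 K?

M_in = 10⁶/5711 = 175.10 mireds.
M_out = 175.10 + (+39) = 214.10 mireds.
T_out = 10⁶/214.10 = 4670.7 K → 4670 K.

4670 K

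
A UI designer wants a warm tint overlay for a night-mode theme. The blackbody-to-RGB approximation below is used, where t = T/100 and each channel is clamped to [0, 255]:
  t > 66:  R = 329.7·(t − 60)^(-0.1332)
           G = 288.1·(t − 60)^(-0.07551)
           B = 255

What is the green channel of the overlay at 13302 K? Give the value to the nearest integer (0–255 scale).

208

t = 13302/100 = 133.02; the t > 66 branch applies.
G = 288.1·(133.02 − 60)^(-0.07551) = 288.1·73.02^(-0.07551) = 288.1·0.72326 = 208.370.
Rounded: 208.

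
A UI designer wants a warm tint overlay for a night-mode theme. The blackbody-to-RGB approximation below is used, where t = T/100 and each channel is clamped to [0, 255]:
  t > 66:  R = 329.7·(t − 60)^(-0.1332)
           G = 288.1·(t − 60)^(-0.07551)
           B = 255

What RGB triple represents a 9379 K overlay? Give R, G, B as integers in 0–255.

t = 9379/100 = 93.79; the t > 66 branch applies.
R = 329.7·(93.79 − 60)^(-0.1332) = 329.7·33.79^(-0.1332) = 329.7·0.62570 = 206.293.
G = 288.1·(93.79 − 60)^(-0.07551) = 288.1·33.79^(-0.07551) = 288.1·0.76659 = 220.854.
B = 255 by definition for t > 66.
Rounded: (206, 221, 255).

R=206, G=221, B=255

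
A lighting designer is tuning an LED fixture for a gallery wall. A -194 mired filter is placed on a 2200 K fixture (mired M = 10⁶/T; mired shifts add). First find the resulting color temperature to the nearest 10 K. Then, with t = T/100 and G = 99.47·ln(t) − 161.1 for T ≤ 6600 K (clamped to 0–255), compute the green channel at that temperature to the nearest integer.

202

M_in = 10⁶/2200 = 454.55; M_out = 454.55 + (-194) = 260.55.
T_out = 10⁶/260.55 = 3838.1 K → 3840 K; t = 38.4.
G = 99.47·ln 38.4 − 161.1 = 99.47·3.6481 − 161.1 = 201.772.
Rounded: 202.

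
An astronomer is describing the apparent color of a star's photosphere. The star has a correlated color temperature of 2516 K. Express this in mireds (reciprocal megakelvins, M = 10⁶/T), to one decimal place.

M = 10⁶ / 2516 = 397.456 → 397.5 mireds.

397.5 mireds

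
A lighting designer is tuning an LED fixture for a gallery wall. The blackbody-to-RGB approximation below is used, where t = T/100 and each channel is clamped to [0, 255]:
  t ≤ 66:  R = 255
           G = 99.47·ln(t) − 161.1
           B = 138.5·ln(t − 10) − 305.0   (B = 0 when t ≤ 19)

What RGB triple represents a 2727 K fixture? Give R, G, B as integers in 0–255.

t = 2727/100 = 27.27; the t ≤ 66 branch applies.
R = 255 by definition for t ≤ 66.
G = 99.47·ln 27.27 − 161.1 = 99.47·3.3058 − 161.1 = 167.727.
B = 138.5·ln(27.27 − 10) − 305.0 = 138.5·ln 17.27 − 305.0 = 138.5·2.8490 − 305.0 = 89.582.
Rounded: (255, 168, 90).

R=255, G=168, B=90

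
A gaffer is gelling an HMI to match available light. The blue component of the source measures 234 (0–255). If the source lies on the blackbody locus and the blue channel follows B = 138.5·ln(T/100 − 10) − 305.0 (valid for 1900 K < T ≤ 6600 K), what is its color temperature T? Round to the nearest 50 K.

ln(t − 10) = (234 + 305.0) / 138.5 = 3.8917.
t − 10 = e^3.8917 = 48.994, so t = 58.994.
T = 100·t = 5899 K → 5900 K to the nearest 50 K.

5900 K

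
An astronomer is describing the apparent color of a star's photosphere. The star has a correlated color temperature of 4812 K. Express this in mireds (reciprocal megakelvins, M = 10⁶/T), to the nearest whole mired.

208 mireds

M = 10⁶ / 4812 = 207.814 → 208 mireds.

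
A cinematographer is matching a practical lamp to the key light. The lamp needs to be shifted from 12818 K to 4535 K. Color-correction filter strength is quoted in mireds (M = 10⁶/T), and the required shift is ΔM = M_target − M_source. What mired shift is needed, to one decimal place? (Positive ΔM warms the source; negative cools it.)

M_source = 10⁶/12818 = 78.015; M_target = 10⁶/4535 = 220.507.
ΔM = 220.507 − 78.015 = 142.492 → +142.5 mireds, a warming shift.

+142.5 mireds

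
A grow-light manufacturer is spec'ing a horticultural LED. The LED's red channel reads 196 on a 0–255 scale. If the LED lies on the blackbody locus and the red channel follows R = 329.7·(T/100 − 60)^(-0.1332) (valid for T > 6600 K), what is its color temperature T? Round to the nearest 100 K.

(t − 60)^(-0.1332) = 196/329.7 = 0.59448.
t − 60 = 0.59448^(1/-0.1332) = 0.59448^(-7.508) = 49.621, so t = 109.621.
T = 100·t = 10962 K → 11000 K to the nearest 100 K.

11000 K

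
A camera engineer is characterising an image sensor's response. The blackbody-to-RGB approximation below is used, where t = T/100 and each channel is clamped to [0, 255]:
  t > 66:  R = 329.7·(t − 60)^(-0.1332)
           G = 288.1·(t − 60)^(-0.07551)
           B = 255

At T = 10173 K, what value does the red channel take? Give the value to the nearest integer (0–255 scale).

201

t = 10173/100 = 101.73; the t > 66 branch applies.
R = 329.7·(101.73 − 60)^(-0.1332) = 329.7·41.73^(-0.1332) = 329.7·0.60835 = 200.574.
Rounded: 201.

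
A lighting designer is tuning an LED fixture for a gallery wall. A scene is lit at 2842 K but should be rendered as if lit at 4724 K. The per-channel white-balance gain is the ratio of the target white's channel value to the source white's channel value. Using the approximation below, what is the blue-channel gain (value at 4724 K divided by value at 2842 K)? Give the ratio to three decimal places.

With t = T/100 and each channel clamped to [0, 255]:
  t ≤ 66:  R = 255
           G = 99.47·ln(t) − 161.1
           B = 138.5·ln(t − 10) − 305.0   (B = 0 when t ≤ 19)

1.990

At 2842 K (t = 28.42):
  B = 138.5·ln(28.42 − 10) − 305.0 = 138.5·ln 18.42 − 305.0 = 138.5·2.9134 − 305.0 = 98.511.
At 4724 K (t = 47.24):
  B = 138.5·ln(47.24 − 10) − 305.0 = 138.5·ln 37.24 − 305.0 = 138.5·3.6174 − 305.0 = 196.008.
Gain = 196.008 / 98.511 = 1.9897 → 1.990.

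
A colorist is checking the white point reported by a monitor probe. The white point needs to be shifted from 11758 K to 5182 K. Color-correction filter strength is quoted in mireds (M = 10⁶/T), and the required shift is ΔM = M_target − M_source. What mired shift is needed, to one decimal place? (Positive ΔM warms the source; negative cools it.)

M_source = 10⁶/11758 = 85.048; M_target = 10⁶/5182 = 192.976.
ΔM = 192.976 − 85.048 = 107.927 → +107.9 mireds, a warming shift.

+107.9 mireds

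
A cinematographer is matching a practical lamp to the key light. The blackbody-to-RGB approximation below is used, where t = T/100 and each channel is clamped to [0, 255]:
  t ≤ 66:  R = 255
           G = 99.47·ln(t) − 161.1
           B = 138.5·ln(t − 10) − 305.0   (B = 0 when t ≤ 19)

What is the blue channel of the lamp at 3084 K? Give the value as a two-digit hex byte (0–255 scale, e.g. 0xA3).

0x74

t = 3084/100 = 30.84; the t ≤ 66 branch applies.
B = 138.5·ln(30.84 − 10) − 305.0 = 138.5·ln 20.84 − 305.0 = 138.5·3.0369 − 305.0 = 115.607.
Rounded: 116; in hex, 0x74.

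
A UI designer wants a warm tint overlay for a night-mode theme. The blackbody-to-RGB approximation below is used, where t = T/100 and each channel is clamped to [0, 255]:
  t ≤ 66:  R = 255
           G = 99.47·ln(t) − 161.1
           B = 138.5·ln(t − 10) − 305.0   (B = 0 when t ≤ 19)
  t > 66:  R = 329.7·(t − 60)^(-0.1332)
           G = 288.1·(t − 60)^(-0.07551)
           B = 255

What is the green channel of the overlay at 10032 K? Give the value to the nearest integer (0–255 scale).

218

t = 10032/100 = 100.32; the t > 66 branch applies.
G = 288.1·(100.32 − 60)^(-0.07551) = 288.1·40.32^(-0.07551) = 288.1·0.75643 = 217.927.
Rounded: 218.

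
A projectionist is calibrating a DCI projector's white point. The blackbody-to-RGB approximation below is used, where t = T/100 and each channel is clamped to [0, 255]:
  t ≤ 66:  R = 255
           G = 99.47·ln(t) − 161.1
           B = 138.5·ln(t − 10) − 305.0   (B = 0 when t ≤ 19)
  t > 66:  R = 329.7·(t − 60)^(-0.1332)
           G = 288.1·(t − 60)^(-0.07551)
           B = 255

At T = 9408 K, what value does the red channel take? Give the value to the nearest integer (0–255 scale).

206

t = 9408/100 = 94.08; the t > 66 branch applies.
R = 329.7·(94.08 − 60)^(-0.1332) = 329.7·34.08^(-0.1332) = 329.7·0.62499 = 206.058.
Rounded: 206.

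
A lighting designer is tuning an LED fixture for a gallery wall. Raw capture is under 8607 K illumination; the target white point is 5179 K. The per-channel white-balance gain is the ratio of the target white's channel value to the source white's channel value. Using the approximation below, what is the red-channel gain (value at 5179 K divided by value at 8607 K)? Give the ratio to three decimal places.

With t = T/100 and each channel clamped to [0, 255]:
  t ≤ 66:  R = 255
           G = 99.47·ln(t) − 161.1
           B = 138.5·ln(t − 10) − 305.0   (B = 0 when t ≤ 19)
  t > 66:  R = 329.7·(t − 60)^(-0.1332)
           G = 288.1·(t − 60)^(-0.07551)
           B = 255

At 8607 K (t = 86.07):
  R = 329.7·(86.07 − 60)^(-0.1332) = 329.7·26.07^(-0.1332) = 329.7·0.64769 = 213.545.
At 5179 K (t = 51.79):
  R = 255 by definition for t ≤ 66.
Gain = 255.000 / 213.545 = 1.1941 → 1.194.

1.194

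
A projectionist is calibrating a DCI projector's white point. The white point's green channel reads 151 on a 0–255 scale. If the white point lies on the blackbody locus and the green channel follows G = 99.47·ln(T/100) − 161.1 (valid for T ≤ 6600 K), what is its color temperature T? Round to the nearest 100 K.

ln t = (151 + 161.1) / 99.47 = 3.1376.
t = e^3.1376 = 23.049.
T = 100·t = 2305 K → 2300 K to the nearest 100 K.

2300 K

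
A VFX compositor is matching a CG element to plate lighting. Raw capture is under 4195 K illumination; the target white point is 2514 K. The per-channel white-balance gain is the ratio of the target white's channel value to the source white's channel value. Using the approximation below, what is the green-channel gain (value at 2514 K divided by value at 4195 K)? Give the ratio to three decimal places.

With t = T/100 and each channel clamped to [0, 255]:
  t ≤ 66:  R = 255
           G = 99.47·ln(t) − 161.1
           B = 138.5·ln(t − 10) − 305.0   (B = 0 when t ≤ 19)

0.758

At 4195 K (t = 41.95):
  G = 99.47·ln 41.95 − 161.1 = 99.47·3.7365 − 161.1 = 210.568.
At 2514 K (t = 25.14):
  G = 99.47·ln 25.14 − 161.1 = 99.47·3.2245 − 161.1 = 159.637.
Gain = 159.637 / 210.568 = 0.7581 → 0.758.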